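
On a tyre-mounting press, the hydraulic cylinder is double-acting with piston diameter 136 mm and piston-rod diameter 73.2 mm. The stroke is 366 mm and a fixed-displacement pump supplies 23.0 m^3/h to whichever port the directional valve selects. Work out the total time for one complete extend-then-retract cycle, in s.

t ≈ 1.42 s

Cap-side area A_cap = π/4 × (136 mm)² = 14530 mm^2
Rod-side annular area A_ann = π/4 × (136² − 73.2²) = 10320 mm^2
t_ext = A_cap·L/Q = 0.8322 s
t_ret = A_ann·L/Q = 0.5911 s
t_cycle = t_ext + t_ret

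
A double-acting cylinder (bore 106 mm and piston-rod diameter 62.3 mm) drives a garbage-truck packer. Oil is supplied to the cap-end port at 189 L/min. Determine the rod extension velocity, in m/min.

Cap-side area A_cap = π/4 × (106 mm)² = 8825 mm^2
v = Q / A

v ≈ 21.4 m/min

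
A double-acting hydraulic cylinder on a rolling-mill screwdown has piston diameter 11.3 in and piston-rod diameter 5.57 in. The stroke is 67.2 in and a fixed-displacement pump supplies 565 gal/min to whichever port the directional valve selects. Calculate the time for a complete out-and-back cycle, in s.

Cap-side area A_cap = π/4 × (11.3 in)² = 100.3 in^2
Rod-side annular area A_ann = π/4 × (11.3² − 5.57²) = 75.92 in^2
t_ext = A_cap·L/Q = 3.098 s
t_ret = A_ann·L/Q = 2.345 s
t_cycle = t_ext + t_ret

t ≈ 5.44 s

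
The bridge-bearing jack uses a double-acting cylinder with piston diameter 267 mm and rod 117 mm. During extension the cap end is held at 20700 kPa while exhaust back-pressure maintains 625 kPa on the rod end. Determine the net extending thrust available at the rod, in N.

Cap-side area A_cap = π/4 × (267 mm)² = 55990 mm^2
Rod-side annular area A_ann = π/4 × (267² − 117²) = 45240 mm^2
Net thrust = P_cap·A_cap − P_rod·A_ann = 1.159e6 N − 28270 N

F ≈ 1.13e6 N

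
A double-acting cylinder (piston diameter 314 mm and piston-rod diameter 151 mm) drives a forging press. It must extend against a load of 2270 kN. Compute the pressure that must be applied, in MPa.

Cap-side area A_cap = π/4 × (314 mm)² = 77440 mm^2
P = F / A = 2270 kN / A

P ≈ 29.3 MPa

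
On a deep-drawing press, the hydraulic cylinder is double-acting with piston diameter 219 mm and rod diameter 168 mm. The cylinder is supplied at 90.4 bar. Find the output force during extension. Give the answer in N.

Cap-side area A_cap = π/4 × (219 mm)² = 37670 mm^2
F = P × A_cap = 90.4 bar × A_cap

F ≈ 3.41e5 N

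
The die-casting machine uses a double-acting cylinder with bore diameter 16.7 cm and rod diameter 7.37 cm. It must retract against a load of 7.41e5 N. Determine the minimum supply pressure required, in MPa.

P ≈ 42.0 MPa

Rod-side annular area A_ann = π/4 × (16.7² − 7.37²) = 176.4 cm^2
Retraction: pressure acts on the annular area.
P = F / A = 7.41e5 N / A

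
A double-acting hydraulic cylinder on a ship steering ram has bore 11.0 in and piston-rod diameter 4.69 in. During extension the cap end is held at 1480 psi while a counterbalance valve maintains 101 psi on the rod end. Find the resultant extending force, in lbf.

F ≈ 1.33e5 lbf

Cap-side area A_cap = π/4 × (11.0 in)² = 95.03 in^2
Rod-side annular area A_ann = π/4 × (11.0² − 4.69²) = 77.76 in^2
Net thrust = P_cap·A_cap − P_rod·A_ann = 1.406e5 lbf − 7854 lbf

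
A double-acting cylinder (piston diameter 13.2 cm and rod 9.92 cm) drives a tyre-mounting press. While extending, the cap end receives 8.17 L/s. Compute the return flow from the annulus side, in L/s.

Cap-side area A_cap = π/4 × (13.2 cm)² = 136.8 cm^2
Rod-side annular area A_ann = π/4 × (13.2² − 9.92²) = 59.56 cm^2
Piston speed v = Q_in/A_cap; rod-end outflow Q_out = v × A_ann = Q_in × A_ann/A_cap.

Q_out ≈ 3.56 L/s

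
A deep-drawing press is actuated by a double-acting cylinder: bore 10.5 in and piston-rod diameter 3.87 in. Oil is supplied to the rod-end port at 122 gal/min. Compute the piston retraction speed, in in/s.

v ≈ 6.28 in/s

Rod-side annular area A_ann = π/4 × (10.5² − 3.87²) = 74.83 in^2
Flow into the rod-end port fills the annular volume.
v = Q / A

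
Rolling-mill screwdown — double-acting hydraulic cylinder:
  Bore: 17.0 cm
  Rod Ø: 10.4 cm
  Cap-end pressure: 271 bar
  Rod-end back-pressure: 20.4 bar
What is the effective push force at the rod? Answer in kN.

F ≈ 586 kN

Cap-side area A_cap = π/4 × (17.0 cm)² = 227.0 cm^2
Rod-side annular area A_ann = π/4 × (17.0² − 10.4²) = 142.0 cm^2
Net thrust = P_cap·A_cap − P_rod·A_ann = 615.1 kN − 28.97 kN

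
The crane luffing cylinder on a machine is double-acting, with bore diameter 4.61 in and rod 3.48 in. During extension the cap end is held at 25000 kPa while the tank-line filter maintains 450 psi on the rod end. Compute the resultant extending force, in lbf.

F ≈ 57300 lbf

Cap-side area A_cap = π/4 × (4.61 in)² = 16.69 in^2
Rod-side annular area A_ann = π/4 × (4.61² − 3.48²) = 7.180 in^2
Net thrust = P_cap·A_cap − P_rod·A_ann = 60520 lbf − 3231 lbf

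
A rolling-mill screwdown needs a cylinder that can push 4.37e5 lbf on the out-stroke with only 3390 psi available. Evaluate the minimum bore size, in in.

Extension force acts on the full piston face: F = P × (π/4)D².
D = √(4F / (πP)) = √(4 × 4.37e5 lbf / (π × 3390 psi))

D ≈ 12.8 in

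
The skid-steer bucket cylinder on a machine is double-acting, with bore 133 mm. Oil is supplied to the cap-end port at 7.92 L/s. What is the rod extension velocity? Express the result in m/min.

v ≈ 34.2 m/min

Cap-side area A_cap = π/4 × (133 mm)² = 13890 mm^2
v = Q / A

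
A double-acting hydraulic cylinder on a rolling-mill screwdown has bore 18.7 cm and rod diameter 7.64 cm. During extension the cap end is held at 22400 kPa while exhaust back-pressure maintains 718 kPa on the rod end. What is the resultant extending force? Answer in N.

F ≈ 5.99e5 N

Cap-side area A_cap = π/4 × (18.7 cm)² = 274.6 cm^2
Rod-side annular area A_ann = π/4 × (18.7² − 7.64²) = 228.8 cm^2
Net thrust = P_cap·A_cap − P_rod·A_ann = 6.152e5 N − 16430 N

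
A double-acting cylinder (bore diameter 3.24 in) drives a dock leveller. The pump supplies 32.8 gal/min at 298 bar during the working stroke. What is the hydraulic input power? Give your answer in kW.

W ≈ 61.7 kW

Hydraulic power = P × Q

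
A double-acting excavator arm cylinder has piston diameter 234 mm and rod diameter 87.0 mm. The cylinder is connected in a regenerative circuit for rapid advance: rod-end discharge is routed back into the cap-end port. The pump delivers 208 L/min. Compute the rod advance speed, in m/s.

In regeneration the rod-end outflow joins the pump flow into the cap end, so the net volume the pump must supply per unit advance equals the rod cross-section area.
Rod cross-section A_rod = π/4 × (87.0 mm)² = 5945 mm^2
v = Q_pump / A_rod

v ≈ 0.583 m/s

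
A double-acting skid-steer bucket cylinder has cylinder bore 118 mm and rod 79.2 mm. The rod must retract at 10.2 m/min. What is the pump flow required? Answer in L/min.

Q ≈ 61.3 L/min

Rod-side annular area A_ann = π/4 × (118² − 79.2²) = 6009 mm^2
Q = A × v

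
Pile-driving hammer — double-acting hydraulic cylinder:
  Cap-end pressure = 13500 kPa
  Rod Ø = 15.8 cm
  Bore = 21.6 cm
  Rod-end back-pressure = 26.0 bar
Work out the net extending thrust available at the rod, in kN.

Cap-side area A_cap = π/4 × (21.6 cm)² = 366.4 cm^2
Rod-side annular area A_ann = π/4 × (21.6² − 15.8²) = 170.4 cm^2
Net thrust = P_cap·A_cap − P_rod·A_ann = 494.7 kN − 44.30 kN

F ≈ 450 kN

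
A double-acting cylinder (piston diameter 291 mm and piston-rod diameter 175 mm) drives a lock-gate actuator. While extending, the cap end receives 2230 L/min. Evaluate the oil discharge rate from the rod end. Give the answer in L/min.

Q_out ≈ 1420 L/min

Cap-side area A_cap = π/4 × (291 mm)² = 66510 mm^2
Rod-side annular area A_ann = π/4 × (291² − 175²) = 42460 mm^2
Piston speed v = Q_in/A_cap; rod-end outflow Q_out = v × A_ann = Q_in × A_ann/A_cap.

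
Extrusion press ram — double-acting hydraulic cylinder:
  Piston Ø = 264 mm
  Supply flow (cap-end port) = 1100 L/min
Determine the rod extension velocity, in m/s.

v ≈ 0.335 m/s

Cap-side area A_cap = π/4 × (264 mm)² = 54740 mm^2
v = Q / A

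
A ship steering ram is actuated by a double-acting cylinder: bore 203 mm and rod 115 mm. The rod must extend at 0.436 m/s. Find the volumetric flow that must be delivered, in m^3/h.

Cap-side area A_cap = π/4 × (203 mm)² = 32370 mm^2
Q = A × v

Q ≈ 50.8 m^3/h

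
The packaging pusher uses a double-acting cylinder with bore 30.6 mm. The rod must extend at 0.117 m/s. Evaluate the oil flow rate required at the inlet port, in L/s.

Q ≈ 0.0860 L/s

Cap-side area A_cap = π/4 × (30.6 mm)² = 735.4 mm^2
Q = A × v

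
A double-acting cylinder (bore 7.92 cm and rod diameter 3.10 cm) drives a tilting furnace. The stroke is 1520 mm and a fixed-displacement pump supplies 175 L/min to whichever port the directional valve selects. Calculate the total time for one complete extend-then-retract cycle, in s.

t ≈ 4.74 s

Cap-side area A_cap = π/4 × (7.92 cm)² = 49.27 cm^2
Rod-side annular area A_ann = π/4 × (7.92² − 3.10²) = 41.72 cm^2
t_ext = A_cap·L/Q = 2.567 s
t_ret = A_ann·L/Q = 2.174 s
t_cycle = t_ext + t_ret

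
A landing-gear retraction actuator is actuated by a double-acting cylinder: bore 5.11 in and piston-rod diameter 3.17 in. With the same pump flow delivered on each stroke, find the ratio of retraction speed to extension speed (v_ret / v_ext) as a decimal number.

v_ret/v_ext ≈ 1.63

Cap-side area A_cap = π/4 × (5.11 in)² = 20.51 in^2
Rod-side annular area A_ann = π/4 × (5.11² − 3.17²) = 12.62 in^2
For equal Q, v ∝ 1/A, so v_ret/v_ext = A_cap/A_ann.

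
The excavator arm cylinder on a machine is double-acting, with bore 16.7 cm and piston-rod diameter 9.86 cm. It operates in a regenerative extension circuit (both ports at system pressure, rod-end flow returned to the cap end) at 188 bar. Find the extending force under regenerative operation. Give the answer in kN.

F ≈ 144 kN

With equal pressure on both faces, forces on the annular region cancel; the net push is pressure × rod cross-section.
Rod cross-section A_rod = π/4 × (9.86 cm)² = 76.36 cm^2
F = P × A_rod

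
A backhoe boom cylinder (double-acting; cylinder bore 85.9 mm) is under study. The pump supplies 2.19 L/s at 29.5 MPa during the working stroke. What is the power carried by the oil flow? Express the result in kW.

Hydraulic power = P × Q

W ≈ 64.6 kW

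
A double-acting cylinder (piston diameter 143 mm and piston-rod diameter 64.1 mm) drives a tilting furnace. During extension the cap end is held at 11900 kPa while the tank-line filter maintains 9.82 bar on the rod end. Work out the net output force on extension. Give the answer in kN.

Cap-side area A_cap = π/4 × (143 mm)² = 16060 mm^2
Rod-side annular area A_ann = π/4 × (143² − 64.1²) = 12830 mm^2
Net thrust = P_cap·A_cap − P_rod·A_ann = 191.1 kN − 12.60 kN

F ≈ 179 kN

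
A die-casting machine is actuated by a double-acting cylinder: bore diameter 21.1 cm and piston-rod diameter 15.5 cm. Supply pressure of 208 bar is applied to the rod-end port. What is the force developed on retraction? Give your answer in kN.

Rod-side annular area A_ann = π/4 × (21.1² − 15.5²) = 161.0 cm^2
On retraction the pressure acts on the annular area (bore minus rod).
F = P × A_ann

F ≈ 335 kN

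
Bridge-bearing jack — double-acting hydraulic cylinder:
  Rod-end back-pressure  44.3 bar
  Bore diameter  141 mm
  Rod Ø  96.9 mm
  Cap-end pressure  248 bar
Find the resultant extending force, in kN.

Cap-side area A_cap = π/4 × (141 mm)² = 15610 mm^2
Rod-side annular area A_ann = π/4 × (141² − 96.9²) = 8240 mm^2
Net thrust = P_cap·A_cap − P_rod·A_ann = 387.2 kN − 36.50 kN

F ≈ 351 kN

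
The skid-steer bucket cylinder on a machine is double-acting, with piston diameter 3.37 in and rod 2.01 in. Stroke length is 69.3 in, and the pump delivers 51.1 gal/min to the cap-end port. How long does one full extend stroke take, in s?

t ≈ 3.14 s

Cap-side area A_cap = π/4 × (3.37 in)² = 8.920 in^2
Swept volume V = A × L; t = V / Q = A·L / Q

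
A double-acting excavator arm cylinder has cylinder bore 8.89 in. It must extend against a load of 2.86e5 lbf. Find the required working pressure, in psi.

P ≈ 4610 psi

Cap-side area A_cap = π/4 × (8.89 in)² = 62.07 in^2
P = F / A = 2.86e5 lbf / A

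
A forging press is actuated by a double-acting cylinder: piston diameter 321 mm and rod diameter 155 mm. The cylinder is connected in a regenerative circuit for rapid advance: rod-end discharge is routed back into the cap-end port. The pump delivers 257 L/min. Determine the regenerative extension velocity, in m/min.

v ≈ 13.6 m/min

In regeneration the rod-end outflow joins the pump flow into the cap end, so the net volume the pump must supply per unit advance equals the rod cross-section area.
Rod cross-section A_rod = π/4 × (155 mm)² = 18870 mm^2
v = Q_pump / A_rod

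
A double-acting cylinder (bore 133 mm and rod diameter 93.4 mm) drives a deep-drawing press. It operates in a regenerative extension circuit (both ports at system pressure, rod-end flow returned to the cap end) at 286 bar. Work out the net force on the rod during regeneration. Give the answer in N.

F ≈ 1.96e5 N

With equal pressure on both faces, forces on the annular region cancel; the net push is pressure × rod cross-section.
Rod cross-section A_rod = π/4 × (93.4 mm)² = 6851 mm^2
F = P × A_rod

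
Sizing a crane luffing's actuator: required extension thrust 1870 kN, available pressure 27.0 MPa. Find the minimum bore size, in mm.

Extension force acts on the full piston face: F = P × (π/4)D².
D = √(4F / (πP)) = √(4 × 1870 kN / (π × 27.0 MPa))

D ≈ 297 mm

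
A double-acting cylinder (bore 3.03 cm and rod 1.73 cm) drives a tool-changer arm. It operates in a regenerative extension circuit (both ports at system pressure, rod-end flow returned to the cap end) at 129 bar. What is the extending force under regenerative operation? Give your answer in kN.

F ≈ 3.03 kN

With equal pressure on both faces, forces on the annular region cancel; the net push is pressure × rod cross-section.
Rod cross-section A_rod = π/4 × (1.73 cm)² = 2.351 cm^2
F = P × A_rod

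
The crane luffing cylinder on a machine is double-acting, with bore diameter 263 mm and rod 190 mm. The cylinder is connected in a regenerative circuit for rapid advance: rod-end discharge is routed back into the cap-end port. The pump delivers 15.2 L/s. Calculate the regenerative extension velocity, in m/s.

v ≈ 0.536 m/s

In regeneration the rod-end outflow joins the pump flow into the cap end, so the net volume the pump must supply per unit advance equals the rod cross-section area.
Rod cross-section A_rod = π/4 × (190 mm)² = 28350 mm^2
v = Q_pump / A_rod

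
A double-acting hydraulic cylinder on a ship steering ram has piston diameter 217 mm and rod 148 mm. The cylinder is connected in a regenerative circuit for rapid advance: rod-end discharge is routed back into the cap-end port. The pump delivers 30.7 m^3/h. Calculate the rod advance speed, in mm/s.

In regeneration the rod-end outflow joins the pump flow into the cap end, so the net volume the pump must supply per unit advance equals the rod cross-section area.
Rod cross-section A_rod = π/4 × (148 mm)² = 17200 mm^2
v = Q_pump / A_rod

v ≈ 496 mm/s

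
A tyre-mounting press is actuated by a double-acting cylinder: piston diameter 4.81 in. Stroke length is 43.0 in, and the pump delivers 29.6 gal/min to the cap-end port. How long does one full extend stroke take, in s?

Cap-side area A_cap = π/4 × (4.81 in)² = 18.17 in^2
Swept volume V = A × L; t = V / Q = A·L / Q

t ≈ 6.86 s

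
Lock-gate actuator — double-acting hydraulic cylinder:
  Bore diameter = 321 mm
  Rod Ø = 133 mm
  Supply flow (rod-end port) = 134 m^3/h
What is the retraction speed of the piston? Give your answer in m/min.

Rod-side annular area A_ann = π/4 × (321² − 133²) = 67040 mm^2
Flow into the rod-end port fills the annular volume.
v = Q / A

v ≈ 33.3 m/min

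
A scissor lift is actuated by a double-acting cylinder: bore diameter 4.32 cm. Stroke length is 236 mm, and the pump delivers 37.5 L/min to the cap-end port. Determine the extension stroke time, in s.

Cap-side area A_cap = π/4 × (4.32 cm)² = 14.66 cm^2
Swept volume V = A × L; t = V / Q = A·L / Q

t ≈ 0.553 s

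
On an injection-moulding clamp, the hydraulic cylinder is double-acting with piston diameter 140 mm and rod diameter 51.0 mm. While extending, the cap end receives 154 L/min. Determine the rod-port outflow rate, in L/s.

Cap-side area A_cap = π/4 × (140 mm)² = 15390 mm^2
Rod-side annular area A_ann = π/4 × (140² − 51.0²) = 13350 mm^2
Piston speed v = Q_in/A_cap; rod-end outflow Q_out = v × A_ann = Q_in × A_ann/A_cap.

Q_out ≈ 2.23 L/s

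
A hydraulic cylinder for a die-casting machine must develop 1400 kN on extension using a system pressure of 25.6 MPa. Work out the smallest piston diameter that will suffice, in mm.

D ≈ 264 mm

Extension force acts on the full piston face: F = P × (π/4)D².
D = √(4F / (πP)) = √(4 × 1400 kN / (π × 25.6 MPa))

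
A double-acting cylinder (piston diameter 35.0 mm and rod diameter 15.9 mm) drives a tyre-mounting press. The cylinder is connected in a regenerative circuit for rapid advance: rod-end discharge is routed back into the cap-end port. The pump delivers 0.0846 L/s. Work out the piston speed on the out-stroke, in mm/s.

In regeneration the rod-end outflow joins the pump flow into the cap end, so the net volume the pump must supply per unit advance equals the rod cross-section area.
Rod cross-section A_rod = π/4 × (15.9 mm)² = 198.6 mm^2
v = Q_pump / A_rod

v ≈ 426 mm/s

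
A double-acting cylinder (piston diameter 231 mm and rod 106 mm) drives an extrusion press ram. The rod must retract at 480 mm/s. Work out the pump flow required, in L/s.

Rod-side annular area A_ann = π/4 × (231² − 106²) = 33080 mm^2
Q = A × v

Q ≈ 15.9 L/s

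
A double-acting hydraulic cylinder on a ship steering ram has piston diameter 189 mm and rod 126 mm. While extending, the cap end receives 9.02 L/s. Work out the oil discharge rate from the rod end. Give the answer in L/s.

Cap-side area A_cap = π/4 × (189 mm)² = 28060 mm^2
Rod-side annular area A_ann = π/4 × (189² − 126²) = 15590 mm^2
Piston speed v = Q_in/A_cap; rod-end outflow Q_out = v × A_ann = Q_in × A_ann/A_cap.

Q_out ≈ 5.01 L/s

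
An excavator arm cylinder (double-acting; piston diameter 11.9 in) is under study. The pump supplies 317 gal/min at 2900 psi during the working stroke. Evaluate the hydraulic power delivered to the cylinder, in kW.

Hydraulic power = P × Q

W ≈ 400 kW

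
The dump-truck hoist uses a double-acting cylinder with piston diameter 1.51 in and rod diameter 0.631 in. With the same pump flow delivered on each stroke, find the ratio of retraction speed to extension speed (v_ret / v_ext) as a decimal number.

v_ret/v_ext ≈ 1.21

Cap-side area A_cap = π/4 × (1.51 in)² = 1.791 in^2
Rod-side annular area A_ann = π/4 × (1.51² − 0.631²) = 1.478 in^2
For equal Q, v ∝ 1/A, so v_ret/v_ext = A_cap/A_ann.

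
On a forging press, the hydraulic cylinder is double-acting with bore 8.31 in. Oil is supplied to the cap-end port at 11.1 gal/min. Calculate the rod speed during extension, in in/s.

v ≈ 0.788 in/s

Cap-side area A_cap = π/4 × (8.31 in)² = 54.24 in^2
v = Q / A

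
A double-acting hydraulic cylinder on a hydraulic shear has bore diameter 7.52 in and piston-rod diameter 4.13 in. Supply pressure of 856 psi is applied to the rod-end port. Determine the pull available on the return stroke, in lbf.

Rod-side annular area A_ann = π/4 × (7.52² − 4.13²) = 31.02 in^2
On retraction the pressure acts on the annular area (bore minus rod).
F = P × A_ann

F ≈ 26600 lbf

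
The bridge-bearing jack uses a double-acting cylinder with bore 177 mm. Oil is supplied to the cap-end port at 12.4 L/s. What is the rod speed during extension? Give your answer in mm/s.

Cap-side area A_cap = π/4 × (177 mm)² = 24610 mm^2
v = Q / A

v ≈ 504 mm/s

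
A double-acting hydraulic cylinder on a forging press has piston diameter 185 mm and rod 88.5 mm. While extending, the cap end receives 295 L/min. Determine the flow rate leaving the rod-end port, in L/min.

Cap-side area A_cap = π/4 × (185 mm)² = 26880 mm^2
Rod-side annular area A_ann = π/4 × (185² − 88.5²) = 20730 mm^2
Piston speed v = Q_in/A_cap; rod-end outflow Q_out = v × A_ann = Q_in × A_ann/A_cap.

Q_out ≈ 227 L/min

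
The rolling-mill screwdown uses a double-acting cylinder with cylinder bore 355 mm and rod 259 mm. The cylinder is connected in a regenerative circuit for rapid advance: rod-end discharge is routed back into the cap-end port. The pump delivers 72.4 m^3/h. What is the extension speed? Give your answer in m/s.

v ≈ 0.382 m/s

In regeneration the rod-end outflow joins the pump flow into the cap end, so the net volume the pump must supply per unit advance equals the rod cross-section area.
Rod cross-section A_rod = π/4 × (259 mm)² = 52690 mm^2
v = Q_pump / A_rod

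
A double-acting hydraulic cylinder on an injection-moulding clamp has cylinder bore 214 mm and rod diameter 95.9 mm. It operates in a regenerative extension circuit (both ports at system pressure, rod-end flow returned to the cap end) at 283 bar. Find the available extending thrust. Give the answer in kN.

With equal pressure on both faces, forces on the annular region cancel; the net push is pressure × rod cross-section.
Rod cross-section A_rod = π/4 × (95.9 mm)² = 7223 mm^2
F = P × A_rod

F ≈ 204 kN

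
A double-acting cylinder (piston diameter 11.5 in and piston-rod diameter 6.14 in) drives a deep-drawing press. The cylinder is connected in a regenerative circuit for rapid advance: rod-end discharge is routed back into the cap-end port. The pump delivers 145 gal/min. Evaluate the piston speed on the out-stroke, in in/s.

v ≈ 18.9 in/s

In regeneration the rod-end outflow joins the pump flow into the cap end, so the net volume the pump must supply per unit advance equals the rod cross-section area.
Rod cross-section A_rod = π/4 × (6.14 in)² = 29.61 in^2
v = Q_pump / A_rod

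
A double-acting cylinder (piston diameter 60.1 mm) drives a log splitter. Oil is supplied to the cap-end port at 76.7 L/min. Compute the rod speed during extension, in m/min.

v ≈ 27.0 m/min

Cap-side area A_cap = π/4 × (60.1 mm)² = 2837 mm^2
v = Q / A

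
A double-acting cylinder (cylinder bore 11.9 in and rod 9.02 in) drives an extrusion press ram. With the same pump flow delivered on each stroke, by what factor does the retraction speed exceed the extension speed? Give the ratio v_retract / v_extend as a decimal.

v_ret/v_ext ≈ 2.35

Cap-side area A_cap = π/4 × (11.9 in)² = 111.2 in^2
Rod-side annular area A_ann = π/4 × (11.9² − 9.02²) = 47.32 in^2
For equal Q, v ∝ 1/A, so v_ret/v_ext = A_cap/A_ann.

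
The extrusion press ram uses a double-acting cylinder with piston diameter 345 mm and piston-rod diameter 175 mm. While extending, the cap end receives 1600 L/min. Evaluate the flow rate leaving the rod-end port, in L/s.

Cap-side area A_cap = π/4 × (345 mm)² = 93480 mm^2
Rod-side annular area A_ann = π/4 × (345² − 175²) = 69430 mm^2
Piston speed v = Q_in/A_cap; rod-end outflow Q_out = v × A_ann = Q_in × A_ann/A_cap.

Q_out ≈ 19.8 L/s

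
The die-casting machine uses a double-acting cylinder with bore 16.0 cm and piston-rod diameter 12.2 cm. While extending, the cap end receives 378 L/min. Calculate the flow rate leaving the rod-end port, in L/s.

Q_out ≈ 2.64 L/s

Cap-side area A_cap = π/4 × (16.0 cm)² = 201.1 cm^2
Rod-side annular area A_ann = π/4 × (16.0² − 12.2²) = 84.16 cm^2
Piston speed v = Q_in/A_cap; rod-end outflow Q_out = v × A_ann = Q_in × A_ann/A_cap.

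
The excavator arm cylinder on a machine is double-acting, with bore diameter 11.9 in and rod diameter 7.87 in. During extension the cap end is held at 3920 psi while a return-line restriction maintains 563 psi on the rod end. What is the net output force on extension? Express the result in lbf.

F ≈ 4.01e5 lbf

Cap-side area A_cap = π/4 × (11.9 in)² = 111.2 in^2
Rod-side annular area A_ann = π/4 × (11.9² − 7.87²) = 62.58 in^2
Net thrust = P_cap·A_cap − P_rod·A_ann = 4.360e5 lbf − 35230 lbf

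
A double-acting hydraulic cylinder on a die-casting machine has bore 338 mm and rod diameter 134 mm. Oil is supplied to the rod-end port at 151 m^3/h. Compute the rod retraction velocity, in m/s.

Rod-side annular area A_ann = π/4 × (338² − 134²) = 75620 mm^2
Flow into the rod-end port fills the annular volume.
v = Q / A

v ≈ 0.555 m/s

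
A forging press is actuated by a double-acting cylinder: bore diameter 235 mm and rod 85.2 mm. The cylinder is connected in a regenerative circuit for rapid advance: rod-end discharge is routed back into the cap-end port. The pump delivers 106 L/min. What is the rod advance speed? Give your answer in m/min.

v ≈ 18.6 m/min

In regeneration the rod-end outflow joins the pump flow into the cap end, so the net volume the pump must supply per unit advance equals the rod cross-section area.
Rod cross-section A_rod = π/4 × (85.2 mm)² = 5701 mm^2
v = Q_pump / A_rod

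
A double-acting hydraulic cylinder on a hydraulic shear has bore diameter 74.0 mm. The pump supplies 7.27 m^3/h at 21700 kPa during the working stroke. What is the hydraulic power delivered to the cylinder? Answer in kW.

Hydraulic power = P × Q

W ≈ 43.8 kW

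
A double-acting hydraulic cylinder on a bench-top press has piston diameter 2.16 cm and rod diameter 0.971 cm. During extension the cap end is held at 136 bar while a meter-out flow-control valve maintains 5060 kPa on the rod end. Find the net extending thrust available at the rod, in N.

Cap-side area A_cap = π/4 × (2.16 cm)² = 3.664 cm^2
Rod-side annular area A_ann = π/4 × (2.16² − 0.971²) = 2.924 cm^2
Net thrust = P_cap·A_cap − P_rod·A_ann = 4984 N − 1479 N

F ≈ 3500 N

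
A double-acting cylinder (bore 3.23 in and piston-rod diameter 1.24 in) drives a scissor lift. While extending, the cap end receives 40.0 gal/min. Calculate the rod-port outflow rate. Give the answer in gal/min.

Cap-side area A_cap = π/4 × (3.23 in)² = 8.194 in^2
Rod-side annular area A_ann = π/4 × (3.23² − 1.24²) = 6.986 in^2
Piston speed v = Q_in/A_cap; rod-end outflow Q_out = v × A_ann = Q_in × A_ann/A_cap.

Q_out ≈ 34.1 gal/min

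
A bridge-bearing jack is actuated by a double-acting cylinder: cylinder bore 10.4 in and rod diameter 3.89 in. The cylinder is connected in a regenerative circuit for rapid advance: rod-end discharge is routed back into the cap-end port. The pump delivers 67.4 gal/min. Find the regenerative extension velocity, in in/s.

In regeneration the rod-end outflow joins the pump flow into the cap end, so the net volume the pump must supply per unit advance equals the rod cross-section area.
Rod cross-section A_rod = π/4 × (3.89 in)² = 11.88 in^2
v = Q_pump / A_rod

v ≈ 21.8 in/s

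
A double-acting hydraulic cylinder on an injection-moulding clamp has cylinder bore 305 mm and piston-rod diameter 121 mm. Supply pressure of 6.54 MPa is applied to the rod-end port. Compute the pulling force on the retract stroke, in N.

Rod-side annular area A_ann = π/4 × (305² − 121²) = 61560 mm^2
On retraction the pressure acts on the annular area (bore minus rod).
F = P × A_ann

F ≈ 4.03e5 N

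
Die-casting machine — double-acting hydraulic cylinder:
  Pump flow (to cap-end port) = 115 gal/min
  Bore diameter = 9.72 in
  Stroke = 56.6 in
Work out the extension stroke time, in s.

Cap-side area A_cap = π/4 × (9.72 in)² = 74.20 in^2
Swept volume V = A × L; t = V / Q = A·L / Q

t ≈ 9.49 s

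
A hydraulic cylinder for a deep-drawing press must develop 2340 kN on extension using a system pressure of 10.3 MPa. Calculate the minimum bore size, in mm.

Extension force acts on the full piston face: F = P × (π/4)D².
D = √(4F / (πP)) = √(4 × 2340 kN / (π × 10.3 MPa))

D ≈ 538 mm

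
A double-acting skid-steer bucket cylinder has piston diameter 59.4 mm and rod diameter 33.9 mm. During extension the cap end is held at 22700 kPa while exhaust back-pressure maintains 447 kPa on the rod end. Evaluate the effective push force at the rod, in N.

F ≈ 62100 N

Cap-side area A_cap = π/4 × (59.4 mm)² = 2771 mm^2
Rod-side annular area A_ann = π/4 × (59.4² − 33.9²) = 1869 mm^2
Net thrust = P_cap·A_cap − P_rod·A_ann = 62910 N − 835.3 N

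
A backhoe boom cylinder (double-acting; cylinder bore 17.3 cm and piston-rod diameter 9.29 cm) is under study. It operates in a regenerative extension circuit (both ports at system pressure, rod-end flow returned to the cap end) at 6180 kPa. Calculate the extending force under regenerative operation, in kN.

With equal pressure on both faces, forces on the annular region cancel; the net push is pressure × rod cross-section.
Rod cross-section A_rod = π/4 × (9.29 cm)² = 67.78 cm^2
F = P × A_rod

F ≈ 41.9 kN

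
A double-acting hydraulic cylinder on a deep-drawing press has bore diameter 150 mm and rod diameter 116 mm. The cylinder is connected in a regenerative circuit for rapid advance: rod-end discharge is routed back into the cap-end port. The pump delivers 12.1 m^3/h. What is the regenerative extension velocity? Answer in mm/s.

v ≈ 318 mm/s

In regeneration the rod-end outflow joins the pump flow into the cap end, so the net volume the pump must supply per unit advance equals the rod cross-section area.
Rod cross-section A_rod = π/4 × (116 mm)² = 10570 mm^2
v = Q_pump / A_rod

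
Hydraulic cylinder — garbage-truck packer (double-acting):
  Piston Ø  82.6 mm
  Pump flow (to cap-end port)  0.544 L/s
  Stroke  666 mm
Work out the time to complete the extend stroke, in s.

t ≈ 6.56 s

Cap-side area A_cap = π/4 × (82.6 mm)² = 5359 mm^2
Swept volume V = A × L; t = V / Q = A·L / Q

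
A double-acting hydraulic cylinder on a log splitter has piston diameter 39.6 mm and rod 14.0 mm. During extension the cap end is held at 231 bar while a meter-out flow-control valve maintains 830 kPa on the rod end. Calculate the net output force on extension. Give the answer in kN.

Cap-side area A_cap = π/4 × (39.6 mm)² = 1232 mm^2
Rod-side annular area A_ann = π/4 × (39.6² − 14.0²) = 1078 mm^2
Net thrust = P_cap·A_cap − P_rod·A_ann = 28.45 kN − 0.8945 kN

F ≈ 27.6 kN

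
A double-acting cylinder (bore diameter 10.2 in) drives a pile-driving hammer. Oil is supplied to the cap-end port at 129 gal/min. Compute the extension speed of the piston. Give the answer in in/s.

Cap-side area A_cap = π/4 × (10.2 in)² = 81.71 in^2
v = Q / A

v ≈ 6.08 in/s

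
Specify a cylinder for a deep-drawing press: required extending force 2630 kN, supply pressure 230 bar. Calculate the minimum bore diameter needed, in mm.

D ≈ 382 mm

Extension force acts on the full piston face: F = P × (π/4)D².
D = √(4F / (πP)) = √(4 × 2630 kN / (π × 230 bar))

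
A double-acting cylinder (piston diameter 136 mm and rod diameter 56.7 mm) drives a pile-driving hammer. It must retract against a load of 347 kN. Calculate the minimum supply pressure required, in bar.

Rod-side annular area A_ann = π/4 × (136² − 56.7²) = 12000 mm^2
Retraction: pressure acts on the annular area.
P = F / A = 347 kN / A

P ≈ 289 bar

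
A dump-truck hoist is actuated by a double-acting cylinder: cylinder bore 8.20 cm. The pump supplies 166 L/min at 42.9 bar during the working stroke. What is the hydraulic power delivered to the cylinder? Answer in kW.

Hydraulic power = P × Q

W ≈ 11.9 kW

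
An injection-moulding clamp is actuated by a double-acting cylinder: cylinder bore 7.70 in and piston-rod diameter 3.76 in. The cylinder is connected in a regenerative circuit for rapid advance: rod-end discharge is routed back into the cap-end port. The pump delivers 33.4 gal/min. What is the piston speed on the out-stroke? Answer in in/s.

v ≈ 11.6 in/s

In regeneration the rod-end outflow joins the pump flow into the cap end, so the net volume the pump must supply per unit advance equals the rod cross-section area.
Rod cross-section A_rod = π/4 × (3.76 in)² = 11.10 in^2
v = Q_pump / A_rod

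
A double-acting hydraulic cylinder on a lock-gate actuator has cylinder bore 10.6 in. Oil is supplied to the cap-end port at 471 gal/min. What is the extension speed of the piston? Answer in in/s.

v ≈ 20.5 in/s

Cap-side area A_cap = π/4 × (10.6 in)² = 88.25 in^2
v = Q / A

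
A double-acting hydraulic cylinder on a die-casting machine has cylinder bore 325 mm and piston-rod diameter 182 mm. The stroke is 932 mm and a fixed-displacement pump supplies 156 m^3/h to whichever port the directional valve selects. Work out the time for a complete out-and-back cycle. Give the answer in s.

Cap-side area A_cap = π/4 × (325 mm)² = 82960 mm^2
Rod-side annular area A_ann = π/4 × (325² − 182²) = 56940 mm^2
t_ext = A_cap·L/Q = 1.784 s
t_ret = A_ann·L/Q = 1.225 s
t_cycle = t_ext + t_ret

t ≈ 3.01 s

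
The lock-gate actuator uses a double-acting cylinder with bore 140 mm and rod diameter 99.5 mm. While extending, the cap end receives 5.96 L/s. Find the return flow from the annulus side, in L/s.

Cap-side area A_cap = π/4 × (140 mm)² = 15390 mm^2
Rod-side annular area A_ann = π/4 × (140² − 99.5²) = 7618 mm^2
Piston speed v = Q_in/A_cap; rod-end outflow Q_out = v × A_ann = Q_in × A_ann/A_cap.

Q_out ≈ 2.95 L/s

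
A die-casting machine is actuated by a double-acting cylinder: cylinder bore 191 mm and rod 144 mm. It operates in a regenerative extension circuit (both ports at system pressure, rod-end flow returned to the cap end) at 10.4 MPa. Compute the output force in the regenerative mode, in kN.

F ≈ 169 kN

With equal pressure on both faces, forces on the annular region cancel; the net push is pressure × rod cross-section.
Rod cross-section A_rod = π/4 × (144 mm)² = 16290 mm^2
F = P × A_rod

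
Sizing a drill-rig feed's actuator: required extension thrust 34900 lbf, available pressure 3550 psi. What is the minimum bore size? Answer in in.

D ≈ 3.54 in

Extension force acts on the full piston face: F = P × (π/4)D².
D = √(4F / (πP)) = √(4 × 34900 lbf / (π × 3550 psi))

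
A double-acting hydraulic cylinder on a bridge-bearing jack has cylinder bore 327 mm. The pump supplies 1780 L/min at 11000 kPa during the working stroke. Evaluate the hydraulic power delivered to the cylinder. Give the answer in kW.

Hydraulic power = P × Q

W ≈ 326 kW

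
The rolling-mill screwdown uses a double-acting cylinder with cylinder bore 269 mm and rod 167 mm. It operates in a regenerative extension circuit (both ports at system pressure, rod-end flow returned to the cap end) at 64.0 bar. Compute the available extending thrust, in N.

With equal pressure on both faces, forces on the annular region cancel; the net push is pressure × rod cross-section.
Rod cross-section A_rod = π/4 × (167 mm)² = 21900 mm^2
F = P × A_rod

F ≈ 1.40e5 N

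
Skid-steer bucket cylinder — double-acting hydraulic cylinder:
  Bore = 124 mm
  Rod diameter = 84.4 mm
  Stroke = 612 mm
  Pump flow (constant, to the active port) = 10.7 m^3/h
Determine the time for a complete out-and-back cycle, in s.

Cap-side area A_cap = π/4 × (124 mm)² = 12080 mm^2
Rod-side annular area A_ann = π/4 × (124² − 84.4²) = 6482 mm^2
t_ext = A_cap·L/Q = 2.487 s
t_ret = A_ann·L/Q = 1.335 s
t_cycle = t_ext + t_ret

t ≈ 3.82 s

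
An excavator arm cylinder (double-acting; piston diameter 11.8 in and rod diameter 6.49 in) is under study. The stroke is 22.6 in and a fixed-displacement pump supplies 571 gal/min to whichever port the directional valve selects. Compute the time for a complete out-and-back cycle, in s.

t ≈ 1.91 s

Cap-side area A_cap = π/4 × (11.8 in)² = 109.4 in^2
Rod-side annular area A_ann = π/4 × (11.8² − 6.49²) = 76.28 in^2
t_ext = A_cap·L/Q = 1.124 s
t_ret = A_ann·L/Q = 0.7842 s
t_cycle = t_ext + t_ret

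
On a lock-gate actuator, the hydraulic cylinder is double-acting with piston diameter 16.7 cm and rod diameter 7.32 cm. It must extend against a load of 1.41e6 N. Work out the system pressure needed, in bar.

P ≈ 644 bar

Cap-side area A_cap = π/4 × (16.7 cm)² = 219.0 cm^2
P = F / A = 1.41e6 N / A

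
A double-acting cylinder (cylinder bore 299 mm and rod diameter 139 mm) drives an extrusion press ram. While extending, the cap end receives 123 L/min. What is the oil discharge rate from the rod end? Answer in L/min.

Q_out ≈ 96.4 L/min

Cap-side area A_cap = π/4 × (299 mm)² = 70220 mm^2
Rod-side annular area A_ann = π/4 × (299² − 139²) = 55040 mm^2
Piston speed v = Q_in/A_cap; rod-end outflow Q_out = v × A_ann = Q_in × A_ann/A_cap.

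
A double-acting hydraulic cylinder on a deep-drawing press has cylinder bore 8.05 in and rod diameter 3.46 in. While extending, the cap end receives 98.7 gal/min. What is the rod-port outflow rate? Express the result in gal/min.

Q_out ≈ 80.5 gal/min

Cap-side area A_cap = π/4 × (8.05 in)² = 50.90 in^2
Rod-side annular area A_ann = π/4 × (8.05² − 3.46²) = 41.49 in^2
Piston speed v = Q_in/A_cap; rod-end outflow Q_out = v × A_ann = Q_in × A_ann/A_cap.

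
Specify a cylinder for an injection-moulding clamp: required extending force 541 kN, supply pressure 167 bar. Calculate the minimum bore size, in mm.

D ≈ 203 mm

Extension force acts on the full piston face: F = P × (π/4)D².
D = √(4F / (πP)) = √(4 × 541 kN / (π × 167 bar))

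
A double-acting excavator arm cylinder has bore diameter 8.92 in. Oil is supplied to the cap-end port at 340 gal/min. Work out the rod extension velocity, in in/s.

Cap-side area A_cap = π/4 × (8.92 in)² = 62.49 in^2
v = Q / A

v ≈ 20.9 in/s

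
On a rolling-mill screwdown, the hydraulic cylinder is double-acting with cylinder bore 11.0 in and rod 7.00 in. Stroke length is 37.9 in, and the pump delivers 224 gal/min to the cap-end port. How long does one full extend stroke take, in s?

t ≈ 4.18 s

Cap-side area A_cap = π/4 × (11.0 in)² = 95.03 in^2
Swept volume V = A × L; t = V / Q = A·L / Q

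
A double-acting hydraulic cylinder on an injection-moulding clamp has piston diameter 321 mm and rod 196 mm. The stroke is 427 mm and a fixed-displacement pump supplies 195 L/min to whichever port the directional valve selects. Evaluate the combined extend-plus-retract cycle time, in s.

t ≈ 17.3 s

Cap-side area A_cap = π/4 × (321 mm)² = 80930 mm^2
Rod-side annular area A_ann = π/4 × (321² − 196²) = 50760 mm^2
t_ext = A_cap·L/Q = 10.63 s
t_ret = A_ann·L/Q = 6.669 s
t_cycle = t_ext + t_ret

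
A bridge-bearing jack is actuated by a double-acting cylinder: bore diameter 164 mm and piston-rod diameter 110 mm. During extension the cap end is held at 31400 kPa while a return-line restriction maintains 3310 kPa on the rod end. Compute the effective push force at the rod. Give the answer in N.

Cap-side area A_cap = π/4 × (164 mm)² = 21120 mm^2
Rod-side annular area A_ann = π/4 × (164² − 110²) = 11620 mm^2
Net thrust = P_cap·A_cap − P_rod·A_ann = 6.633e5 N − 38460 N

F ≈ 6.25e5 N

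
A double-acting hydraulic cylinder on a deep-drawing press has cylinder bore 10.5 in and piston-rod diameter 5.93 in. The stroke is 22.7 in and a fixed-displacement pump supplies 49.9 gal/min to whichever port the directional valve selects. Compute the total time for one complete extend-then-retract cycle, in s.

t ≈ 17.2 s

Cap-side area A_cap = π/4 × (10.5 in)² = 86.59 in^2
Rod-side annular area A_ann = π/4 × (10.5² − 5.93²) = 58.97 in^2
t_ext = A_cap·L/Q = 10.23 s
t_ret = A_ann·L/Q = 6.968 s
t_cycle = t_ext + t_ret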